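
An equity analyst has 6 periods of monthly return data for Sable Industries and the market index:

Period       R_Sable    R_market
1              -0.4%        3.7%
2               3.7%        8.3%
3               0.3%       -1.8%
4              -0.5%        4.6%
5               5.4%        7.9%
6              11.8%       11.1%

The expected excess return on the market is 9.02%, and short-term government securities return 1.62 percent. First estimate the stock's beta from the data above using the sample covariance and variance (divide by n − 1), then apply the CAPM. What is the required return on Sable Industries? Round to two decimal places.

9.18%

Mean R_i = (-0.4 + 3.7 + 0.3 − 0.5 + 5.4 + 11.8) / 6 = 3.3833%
Mean R_m = (3.7 + 8.3 − 1.8 + 4.6 + 7.9 + 11.1) / 6 = 5.6333%
Σ(R_i − R̄_i)(R_m − R̄_m) = 85.6733  ⇒  Cov = 85.6733 / 5 = 17.1347
Σ(R_m − R̄_m)² = 102.1933  ⇒  Var(R_m) = 102.1933 / 5 = 20.4387
β = Cov / Var(R_m) = 17.1347 / 20.4387 = 0.8383
E(R) = R_f + β × MRP = 1.62% + 0.8383 × 9.02% = 9.18%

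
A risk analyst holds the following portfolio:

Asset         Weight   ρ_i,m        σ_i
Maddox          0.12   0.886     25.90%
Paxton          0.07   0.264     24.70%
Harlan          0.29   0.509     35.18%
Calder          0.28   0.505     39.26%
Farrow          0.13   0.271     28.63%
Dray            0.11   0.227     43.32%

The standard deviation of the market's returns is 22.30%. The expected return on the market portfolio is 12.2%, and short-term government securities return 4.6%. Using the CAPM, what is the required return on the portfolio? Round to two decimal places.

β_Maddox = 0.886 × 25.90% / 22.30% = 1.0290
β_Paxton = 0.264 × 24.70% / 22.30% = 0.2924
β_Harlan = 0.509 × 35.18% / 22.30% = 0.8030
β_Calder = 0.505 × 39.26% / 22.30% = 0.8891
β_Farrow = 0.271 × 28.63% / 22.30% = 0.3479
β_Dray = 0.227 × 43.32% / 22.30% = 0.4410
β_P = Σ w_i β_i = 0.12×1.0290 + 0.07×0.2924 + 0.29×0.8030 + 0.28×0.8891 + 0.13×0.3479 + 0.11×0.4410 = 0.7195
MRP = 12.2% − 4.6% = 7.60%
E(R_P) = R_f + β_P × MRP = 4.6% + 0.7195 × 7.6% = 10.07%

10.07%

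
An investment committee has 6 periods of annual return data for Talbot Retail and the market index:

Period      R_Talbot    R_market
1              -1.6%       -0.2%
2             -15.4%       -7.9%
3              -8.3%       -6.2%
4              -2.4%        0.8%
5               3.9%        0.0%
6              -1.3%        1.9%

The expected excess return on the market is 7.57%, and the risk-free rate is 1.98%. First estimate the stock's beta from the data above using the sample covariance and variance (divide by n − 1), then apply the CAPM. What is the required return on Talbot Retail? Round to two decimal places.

Mean R_i = (-1.6 − 15.4 − 8.3 − 2.4 + 3.9 − 1.3) / 6 = -4.1833%
Mean R_m = (-0.2 − 7.9 − 6.2 + 0.8 + 0.0 + 1.9) / 6 = -1.9333%
Σ(R_i − R̄_i)(R_m − R̄_m) = 120.5233  ⇒  Cov = 120.5233 / 5 = 24.1047
Σ(R_m − R̄_m)² = 82.7133  ⇒  Var(R_m) = 82.7133 / 5 = 16.5427
β = Cov / Var(R_m) = 24.1047 / 16.5427 = 1.4571
E(R) = R_f + β × MRP = 1.98% + 1.4571 × 7.57% = 13.01%

13.01%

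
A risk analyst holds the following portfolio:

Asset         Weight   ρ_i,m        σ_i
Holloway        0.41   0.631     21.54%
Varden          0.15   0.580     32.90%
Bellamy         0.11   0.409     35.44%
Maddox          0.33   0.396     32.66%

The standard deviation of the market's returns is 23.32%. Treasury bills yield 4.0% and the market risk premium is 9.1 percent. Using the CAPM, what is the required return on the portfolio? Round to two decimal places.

β_Holloway = 0.631 × 21.54% / 23.32% = 0.5828
β_Varden = 0.580 × 32.90% / 23.32% = 0.8183
β_Bellamy = 0.409 × 35.44% / 23.32% = 0.6216
β_Maddox = 0.396 × 32.66% / 23.32% = 0.5546
β_P = Σ w_i β_i = 0.41×0.5828 + 0.15×0.8183 + 0.11×0.6216 + 0.33×0.5546 = 0.6131
E(R_P) = R_f + β_P × MRP = 4.0% + 0.6131 × 9.1% = 9.58%

9.58%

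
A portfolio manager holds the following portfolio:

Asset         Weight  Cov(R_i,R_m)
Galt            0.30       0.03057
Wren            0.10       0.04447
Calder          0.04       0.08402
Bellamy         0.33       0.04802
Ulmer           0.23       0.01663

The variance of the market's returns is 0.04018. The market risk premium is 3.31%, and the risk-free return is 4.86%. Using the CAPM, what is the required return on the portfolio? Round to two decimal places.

β_Galt = 0.03057 / 0.04018 = 0.7608
β_Wren = 0.04447 / 0.04018 = 1.1068
β_Calder = 0.08402 / 0.04018 = 2.0911
β_Bellamy = 0.04802 / 0.04018 = 1.1951
β_Ulmer = 0.01663 / 0.04018 = 0.4139
β_P = Σ w_i β_i = 0.30×0.7608 + 0.10×1.1068 + 0.04×2.0911 + 0.33×1.1951 + 0.23×0.4139 = 0.9121
E(R_P) = R_f + β_P × MRP = 4.86% + 0.9121 × 3.31% = 7.88%

7.88%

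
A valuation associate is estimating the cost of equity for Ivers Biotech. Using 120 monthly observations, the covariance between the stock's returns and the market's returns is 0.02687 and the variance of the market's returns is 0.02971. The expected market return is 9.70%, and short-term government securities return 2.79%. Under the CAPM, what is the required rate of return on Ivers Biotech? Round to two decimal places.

9.04%

β = Cov(R_i, R_m) / Var(R_m) = 0.02687 / 0.02971 = 0.9044
MRP = 9.70% − 2.79% = 6.91%
E(R) = R_f + β × MRP = 2.79% + 0.9044 × 6.91% = 9.04%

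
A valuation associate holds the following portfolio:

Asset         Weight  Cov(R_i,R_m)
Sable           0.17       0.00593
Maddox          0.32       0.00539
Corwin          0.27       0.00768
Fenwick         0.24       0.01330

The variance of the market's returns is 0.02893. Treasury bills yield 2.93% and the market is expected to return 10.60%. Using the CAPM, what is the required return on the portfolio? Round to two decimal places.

β_Sable = 0.00593 / 0.02893 = 0.2050
β_Maddox = 0.00539 / 0.02893 = 0.1863
β_Corwin = 0.00768 / 0.02893 = 0.2655
β_Fenwick = 0.01330 / 0.02893 = 0.4597
β_P = Σ w_i β_i = 0.17×0.2050 + 0.32×0.1863 + 0.27×0.2655 + 0.24×0.4597 = 0.2765
MRP = 10.60% − 2.93% = 7.67%
E(R_P) = R_f + β_P × MRP = 2.93% + 0.2765 × 7.67% = 5.05%

5.05%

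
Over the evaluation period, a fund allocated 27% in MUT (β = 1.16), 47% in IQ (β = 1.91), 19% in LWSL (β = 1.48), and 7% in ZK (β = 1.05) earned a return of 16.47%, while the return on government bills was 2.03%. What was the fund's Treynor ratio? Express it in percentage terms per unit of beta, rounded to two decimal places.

β_P = 0.27×1.16 + 0.47×1.91 + 0.19×1.48 + 0.07×1.05 = 1.5656
Treynor = (R_P − R_f) / β_P = (16.47% − 2.03%) / 1.5656 = 14.44% / 1.5656 = 9.22%

9.22%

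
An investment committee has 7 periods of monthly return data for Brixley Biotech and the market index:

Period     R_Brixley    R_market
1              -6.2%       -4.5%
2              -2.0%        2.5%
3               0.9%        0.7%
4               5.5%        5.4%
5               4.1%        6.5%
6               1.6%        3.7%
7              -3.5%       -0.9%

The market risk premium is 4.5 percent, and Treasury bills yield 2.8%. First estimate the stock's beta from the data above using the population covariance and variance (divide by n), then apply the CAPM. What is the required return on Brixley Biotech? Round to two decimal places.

Mean R_i = (-6.2 − 2.0 + 0.9 + 5.5 + 4.1 + 1.6 − 3.5) / 7 = 0.0571%
Mean R_m = (-4.5 + 2.5 + 0.7 + 5.4 + 6.5 + 3.7 − 0.9) / 7 = 1.9143%
Σ(R_i − R̄_i)(R_m − R̄_m) = 88.1843  ⇒  Cov = 88.1843 / 7 = 12.5978
Σ(R_m − R̄_m)² = 87.2486  ⇒  Var(R_m) = 87.2486 / 7 = 12.4641
β = Cov / Var(R_m) = 12.5978 / 12.4641 = 1.0107
E(R) = R_f + β × MRP = 2.8% + 1.0107 × 4.5% = 7.35%

7.35%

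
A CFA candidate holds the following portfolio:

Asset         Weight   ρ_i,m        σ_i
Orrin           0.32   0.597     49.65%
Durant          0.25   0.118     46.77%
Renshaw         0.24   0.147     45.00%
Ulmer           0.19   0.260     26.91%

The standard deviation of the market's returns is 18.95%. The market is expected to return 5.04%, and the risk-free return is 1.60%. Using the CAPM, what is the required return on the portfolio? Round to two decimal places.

4.10%

β_Orrin = 0.597 × 49.65% / 18.95% = 1.5642
β_Durant = 0.118 × 46.77% / 18.95% = 0.2912
β_Renshaw = 0.147 × 45.00% / 18.95% = 0.3491
β_Ulmer = 0.260 × 26.91% / 18.95% = 0.3692
β_P = Σ w_i β_i = 0.32×1.5642 + 0.25×0.2912 + 0.24×0.3491 + 0.19×0.3692 = 0.7273
MRP = 5.04% − 1.60% = 3.44%
E(R_P) = R_f + β_P × MRP = 1.60% + 0.7273 × 3.44% = 4.10%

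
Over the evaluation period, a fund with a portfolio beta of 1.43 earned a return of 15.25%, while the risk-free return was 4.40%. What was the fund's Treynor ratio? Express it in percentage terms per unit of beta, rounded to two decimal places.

7.59%

Treynor = (R_P − R_f) / β_P = (15.25% − 4.40%) / 1.4300 = 10.85% / 1.4300 = 7.59%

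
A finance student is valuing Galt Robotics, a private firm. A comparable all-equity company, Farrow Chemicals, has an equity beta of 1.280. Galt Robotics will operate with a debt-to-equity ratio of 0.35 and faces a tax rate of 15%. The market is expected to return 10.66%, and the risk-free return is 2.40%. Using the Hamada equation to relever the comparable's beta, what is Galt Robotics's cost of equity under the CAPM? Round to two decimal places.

β_L = β_U × [1 + (1 − t)(D/E)] = 1.280 × [1 + (1 − 0.15) × 0.35]
    = 1.280 × [1 + 0.85 × 0.35] = 1.280 × 1.2975 = 1.6608
MRP = 10.66% − 2.40% = 8.26%
E(R) = R_f + β_L × MRP = 2.40% + 1.6608 × 8.26% = 16.12%

16.12%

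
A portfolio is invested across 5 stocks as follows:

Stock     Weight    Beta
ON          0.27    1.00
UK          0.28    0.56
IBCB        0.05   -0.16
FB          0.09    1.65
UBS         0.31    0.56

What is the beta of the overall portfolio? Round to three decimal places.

0.741

β_P = Σ w_i β_i = 0.27×1.00 + 0.28×0.56 + 0.05×-0.16 + 0.09×1.65 + 0.31×0.56 = 0.7409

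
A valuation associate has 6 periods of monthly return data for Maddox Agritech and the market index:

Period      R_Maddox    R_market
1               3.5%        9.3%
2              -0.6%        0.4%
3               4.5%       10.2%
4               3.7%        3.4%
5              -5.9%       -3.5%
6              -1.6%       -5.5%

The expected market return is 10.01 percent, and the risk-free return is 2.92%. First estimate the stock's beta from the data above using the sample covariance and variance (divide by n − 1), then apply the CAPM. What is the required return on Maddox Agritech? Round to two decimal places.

6.68%

Mean R_i = (3.5 − 0.6 + 4.5 + 3.7 − 5.9 − 1.6) / 6 = 0.6000%
Mean R_m = (9.3 + 0.4 + 10.2 + 3.4 − 3.5 − 5.5) / 6 = 2.3833%
Σ(R_i − R̄_i)(R_m − R̄_m) = 111.6600  ⇒  Cov = 111.6600 / 5 = 22.3320
Σ(R_m − R̄_m)² = 210.6683  ⇒  Var(R_m) = 210.6683 / 5 = 42.1337
β = Cov / Var(R_m) = 22.3320 / 42.1337 = 0.5300
MRP = 10.01% − 2.92% = 7.09%
E(R) = R_f + β × MRP = 2.92% + 0.5300 × 7.09% = 6.68%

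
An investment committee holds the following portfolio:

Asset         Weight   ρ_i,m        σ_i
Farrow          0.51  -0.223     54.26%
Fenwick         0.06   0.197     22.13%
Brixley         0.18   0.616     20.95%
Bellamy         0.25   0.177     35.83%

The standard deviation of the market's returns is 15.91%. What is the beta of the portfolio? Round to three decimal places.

-0.126

β_Farrow = -0.223 × 54.26% / 15.91% = -0.7605
β_Fenwick = 0.197 × 22.13% / 15.91% = 0.2740
β_Brixley = 0.616 × 20.95% / 15.91% = 0.8111
β_Bellamy = 0.177 × 35.83% / 15.91% = 0.3986
β_P = Σ w_i β_i = 0.51×-0.7605 + 0.06×0.2740 + 0.18×0.8111 + 0.25×0.3986 = -0.1258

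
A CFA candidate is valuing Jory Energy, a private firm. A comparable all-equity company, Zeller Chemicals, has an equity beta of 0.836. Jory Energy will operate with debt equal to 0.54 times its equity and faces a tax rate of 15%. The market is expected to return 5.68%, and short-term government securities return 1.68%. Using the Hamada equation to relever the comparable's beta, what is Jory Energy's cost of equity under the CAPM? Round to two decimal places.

β_L = β_U × [1 + (1 − t)(D/E)] = 0.836 × [1 + (1 − 0.15) × 0.54]
    = 0.836 × [1 + 0.85 × 0.54] = 0.836 × 1.4590 = 1.2197
MRP = 5.68% − 1.68% = 4.00%
E(R) = R_f + β_L × MRP = 1.68% + 1.2197 × 4.00% = 6.56%

6.56%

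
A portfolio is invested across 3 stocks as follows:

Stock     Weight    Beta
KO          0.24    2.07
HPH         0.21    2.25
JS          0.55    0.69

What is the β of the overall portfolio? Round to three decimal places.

1.349

β_P = Σ w_i β_i = 0.24×2.07 + 0.21×2.25 + 0.55×0.69 = 1.3488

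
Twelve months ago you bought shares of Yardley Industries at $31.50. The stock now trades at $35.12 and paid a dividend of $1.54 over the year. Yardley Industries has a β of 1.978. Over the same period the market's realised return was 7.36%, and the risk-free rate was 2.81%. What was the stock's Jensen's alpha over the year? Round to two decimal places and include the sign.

Realised HPR = (P1 + D1 − P0) / P0 = (35.12 + 1.54 − 31.50) / 31.50 = 5.16 / 31.50 = 16.3810%
MRP = 7.36% − 2.81% = 4.55%
CAPM required = R_f + β·MRP = 2.81% + 1.978 × 4.55% = 11.80990%
α = realised − required = 16.3810% − 11.80990% = +4.57%

+4.57%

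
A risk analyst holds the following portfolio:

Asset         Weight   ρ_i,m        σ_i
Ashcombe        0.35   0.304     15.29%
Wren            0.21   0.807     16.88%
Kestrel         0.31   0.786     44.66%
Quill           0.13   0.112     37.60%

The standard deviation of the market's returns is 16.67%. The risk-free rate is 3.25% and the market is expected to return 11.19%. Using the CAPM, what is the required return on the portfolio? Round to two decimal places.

β_Ashcombe = 0.304 × 15.29% / 16.67% = 0.2788
β_Wren = 0.807 × 16.88% / 16.67% = 0.8172
β_Kestrel = 0.786 × 44.66% / 16.67% = 2.1057
β_Quill = 0.112 × 37.60% / 16.67% = 0.2526
β_P = Σ w_i β_i = 0.35×0.2788 + 0.21×0.8172 + 0.31×2.1057 + 0.13×0.2526 = 0.9548
MRP = 11.19% − 3.25% = 7.94%
E(R_P) = R_f + β_P × MRP = 3.25% + 0.9548 × 7.94% = 10.83%

10.83%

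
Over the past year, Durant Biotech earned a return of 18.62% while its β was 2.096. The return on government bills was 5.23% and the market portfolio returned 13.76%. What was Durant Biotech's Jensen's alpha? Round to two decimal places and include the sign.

-4.49%

Market excess return = 13.76% − 5.23% = 8.53%
CAPM benchmark = R_f + β(R_m − R_f) = 5.23% + 2.096 × 8.53% = 23.10888%
α = actual − benchmark = 18.62% − 23.10888% = -4.49%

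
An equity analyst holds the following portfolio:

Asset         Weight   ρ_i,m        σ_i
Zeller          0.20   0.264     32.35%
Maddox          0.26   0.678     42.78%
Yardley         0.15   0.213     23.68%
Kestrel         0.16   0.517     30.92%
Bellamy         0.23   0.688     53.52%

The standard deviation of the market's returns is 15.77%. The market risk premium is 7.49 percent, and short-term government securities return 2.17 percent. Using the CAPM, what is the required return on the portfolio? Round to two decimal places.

β_Zeller = 0.264 × 32.35% / 15.77% = 0.5416
β_Maddox = 0.678 × 42.78% / 15.77% = 1.8392
β_Yardley = 0.213 × 23.68% / 15.77% = 0.3198
β_Kestrel = 0.517 × 30.92% / 15.77% = 1.0137
β_Bellamy = 0.688 × 53.52% / 15.77% = 2.3349
β_P = Σ w_i β_i = 0.20×0.5416 + 0.26×1.8392 + 0.15×0.3198 + 0.16×1.0137 + 0.23×2.3349 = 1.3337
E(R_P) = R_f + β_P × MRP = 2.17% + 1.3337 × 7.49% = 12.16%

12.16%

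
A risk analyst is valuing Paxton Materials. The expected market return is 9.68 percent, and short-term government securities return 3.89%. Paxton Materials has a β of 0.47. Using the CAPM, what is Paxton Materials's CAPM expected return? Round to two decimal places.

Market risk premium = E(R_m) − R_f = 9.68% − 3.89% = 5.79%
E(R) = R_f + β × MRP = 3.89% + 0.47 × 5.79% = 6.61%

6.61%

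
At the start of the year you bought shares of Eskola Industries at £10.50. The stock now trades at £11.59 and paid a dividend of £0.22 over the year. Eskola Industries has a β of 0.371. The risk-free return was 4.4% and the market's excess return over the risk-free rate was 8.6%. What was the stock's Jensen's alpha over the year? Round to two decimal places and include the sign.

+4.89%

Realised HPR = (P1 + D1 − P0) / P0 = (11.59 + 0.22 − 10.50) / 10.50 = 1.31 / 10.50 = 12.4762%
CAPM required = R_f + β·MRP = 4.4% + 0.371 × 8.6% = 7.5906%
α = realised − required = 12.4762% − 7.5906% = +4.89%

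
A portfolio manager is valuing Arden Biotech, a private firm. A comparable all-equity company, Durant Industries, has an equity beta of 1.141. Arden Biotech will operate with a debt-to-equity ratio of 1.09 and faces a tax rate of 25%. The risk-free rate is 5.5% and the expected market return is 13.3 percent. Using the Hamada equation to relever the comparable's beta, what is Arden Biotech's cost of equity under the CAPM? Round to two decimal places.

β_L = β_U × [1 + (1 − t)(D/E)] = 1.141 × [1 + (1 − 0.25) × 1.09]
    = 1.141 × [1 + 0.75 × 1.09] = 1.141 × 1.8175 = 2.0738
MRP = 13.3% − 5.5% = 7.80%
E(R) = R_f + β_L × MRP = 5.5% + 2.0738 × 7.8% = 21.68%

21.68%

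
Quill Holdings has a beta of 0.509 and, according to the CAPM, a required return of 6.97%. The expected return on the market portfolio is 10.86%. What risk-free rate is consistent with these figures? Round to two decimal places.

2.94%

E(R) = R_f + β(E(R_m) − R_f) = R_f(1 − β) + β·E(R_m)
6.97% = R_f × (1 − 0.509) + 0.509 × 10.86%
6.97% = R_f × 0.491 + 5.52774%
R_f = (6.97% − 5.52774%) / 0.491 = 2.94%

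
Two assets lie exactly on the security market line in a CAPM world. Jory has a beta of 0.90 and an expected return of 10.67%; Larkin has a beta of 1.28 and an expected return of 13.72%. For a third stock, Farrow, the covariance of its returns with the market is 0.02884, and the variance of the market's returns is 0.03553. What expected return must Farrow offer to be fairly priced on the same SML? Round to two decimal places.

9.96%

MRP = (13.72% − 10.67%) / (1.28 − 0.90) = 8.0263%
R_f = 10.67% − 0.90 × 8.0263% = 3.4463%
β_Farrow = Cov / Var(R_m) = 0.02884 / 0.03553 = 0.8117
E(R_Farrow) = R_f + β × MRP = 3.4463% + 0.8117 × 8.0263% = 9.96%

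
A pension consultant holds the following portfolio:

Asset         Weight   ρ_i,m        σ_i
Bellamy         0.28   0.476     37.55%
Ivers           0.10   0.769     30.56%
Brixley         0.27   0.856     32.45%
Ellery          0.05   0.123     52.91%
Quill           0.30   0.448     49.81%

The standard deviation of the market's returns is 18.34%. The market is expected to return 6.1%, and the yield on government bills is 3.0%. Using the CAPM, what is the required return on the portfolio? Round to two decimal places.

β_Bellamy = 0.476 × 37.55% / 18.34% = 0.9746
β_Ivers = 0.769 × 30.56% / 18.34% = 1.2814
β_Brixley = 0.856 × 32.45% / 18.34% = 1.5146
β_Ellery = 0.123 × 52.91% / 18.34% = 0.3548
β_Quill = 0.448 × 49.81% / 18.34% = 1.2167
β_P = Σ w_i β_i = 0.28×0.9746 + 0.10×1.2814 + 0.27×1.5146 + 0.05×0.3548 + 0.30×1.2167 = 1.1927
MRP = 6.1% − 3.0% = 3.10%
E(R_P) = R_f + β_P × MRP = 3.0% + 1.1927 × 3.1% = 6.70%

6.70%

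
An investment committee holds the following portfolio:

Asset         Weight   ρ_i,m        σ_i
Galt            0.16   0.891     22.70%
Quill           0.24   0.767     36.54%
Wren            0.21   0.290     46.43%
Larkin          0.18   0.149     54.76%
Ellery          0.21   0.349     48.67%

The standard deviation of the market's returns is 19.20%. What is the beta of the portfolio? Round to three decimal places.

β_Galt = 0.891 × 22.70% / 19.20% = 1.0534
β_Quill = 0.767 × 36.54% / 19.20% = 1.4597
β_Wren = 0.290 × 46.43% / 19.20% = 0.7013
β_Larkin = 0.149 × 54.76% / 19.20% = 0.4250
β_Ellery = 0.349 × 48.67% / 19.20% = 0.8847
β_P = Σ w_i β_i = 0.16×1.0534 + 0.24×1.4597 + 0.21×0.7013 + 0.18×0.4250 + 0.21×0.8847 = 0.9284

0.928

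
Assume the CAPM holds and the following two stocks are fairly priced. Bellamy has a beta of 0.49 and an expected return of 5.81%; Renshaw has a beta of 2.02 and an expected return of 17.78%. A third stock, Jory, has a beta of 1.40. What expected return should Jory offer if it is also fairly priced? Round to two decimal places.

12.93%

MRP (SML slope) = (17.78% − 5.81%) / (2.02 − 0.49) = 11.97% / 1.53 = 7.8235%
R_f (intercept) = 5.81% − 0.49 × 7.8235% = 1.9765%
E(R_Jory) = R_f + β × MRP = 1.9765% + 1.40 × 7.8235% = 12.93%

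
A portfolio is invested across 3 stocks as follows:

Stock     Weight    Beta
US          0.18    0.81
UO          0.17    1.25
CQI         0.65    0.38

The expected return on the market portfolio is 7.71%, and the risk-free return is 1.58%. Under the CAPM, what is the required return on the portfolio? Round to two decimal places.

5.29%

β_P = Σ w_i β_i = 0.18×0.81 + 0.17×1.25 + 0.65×0.38 = 0.6053
MRP = 7.71% − 1.58% = 6.13%
E(R_P) = R_f + β_P × MRP = 1.58% + 0.6053 × 6.13% = 5.29%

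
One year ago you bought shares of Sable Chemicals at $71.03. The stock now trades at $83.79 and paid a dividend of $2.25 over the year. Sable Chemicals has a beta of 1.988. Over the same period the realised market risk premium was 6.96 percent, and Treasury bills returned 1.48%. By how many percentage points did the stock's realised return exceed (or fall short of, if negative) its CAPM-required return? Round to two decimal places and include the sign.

+5.82%

Realised HPR = (P1 + D1 − P0) / P0 = (83.79 + 2.25 − 71.03) / 71.03 = 15.01 / 71.03 = 21.1319%
CAPM required = R_f + β·MRP = 1.48% + 1.988 × 6.96% = 15.31648%
α = realised − required = 21.1319% − 15.31648% = +5.82%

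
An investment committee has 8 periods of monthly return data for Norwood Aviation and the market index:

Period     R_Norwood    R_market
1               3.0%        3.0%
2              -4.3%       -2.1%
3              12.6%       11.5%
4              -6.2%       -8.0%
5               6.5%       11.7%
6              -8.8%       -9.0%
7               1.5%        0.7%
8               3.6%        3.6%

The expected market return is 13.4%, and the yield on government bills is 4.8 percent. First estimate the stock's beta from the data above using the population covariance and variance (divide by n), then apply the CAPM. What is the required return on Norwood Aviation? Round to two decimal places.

12.30%

Mean R_i = (3.0 − 4.3 + 12.6 − 6.2 + 6.5 − 8.8 + 1.5 + 3.6) / 8 = 0.9875%
Mean R_m = (3.0 − 2.1 + 11.5 − 8.0 + 11.7 − 9.0 + 0.7 + 3.6) / 8 = 1.4250%
Σ(R_i − R̄_i)(R_m − R̄_m) = 370.5325  ⇒  Cov = 370.5325 / 8 = 46.3166
Σ(R_m − R̄_m)² = 424.7550  ⇒  Var(R_m) = 424.7550 / 8 = 53.0944
β = Cov / Var(R_m) = 46.3166 / 53.0944 = 0.8723
MRP = 13.4% − 4.8% = 8.60%
E(R) = R_f + β × MRP = 4.8% + 0.8723 × 8.6% = 12.30%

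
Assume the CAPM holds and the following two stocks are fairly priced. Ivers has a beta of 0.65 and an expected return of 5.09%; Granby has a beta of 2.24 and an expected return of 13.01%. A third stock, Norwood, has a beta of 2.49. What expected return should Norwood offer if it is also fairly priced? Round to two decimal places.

14.26%

MRP (SML slope) = (13.01% − 5.09%) / (2.24 − 0.65) = 7.92% / 1.59 = 4.9811%
R_f (intercept) = 5.09% − 0.65 × 4.9811% = 1.8523%
E(R_Norwood) = R_f + β × MRP = 1.8523% + 2.49 × 4.9811% = 14.26%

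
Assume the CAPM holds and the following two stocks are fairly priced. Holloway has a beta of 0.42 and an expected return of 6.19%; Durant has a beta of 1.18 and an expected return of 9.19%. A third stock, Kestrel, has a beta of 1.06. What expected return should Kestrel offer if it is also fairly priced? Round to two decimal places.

MRP (SML slope) = (9.19% − 6.19%) / (1.18 − 0.42) = 3.00% / 0.76 = 3.9474%
R_f (intercept) = 6.19% − 0.42 × 3.9474% = 4.5321%
E(R_Kestrel) = R_f + β × MRP = 4.5321% + 1.06 × 3.9474% = 8.72%

8.72%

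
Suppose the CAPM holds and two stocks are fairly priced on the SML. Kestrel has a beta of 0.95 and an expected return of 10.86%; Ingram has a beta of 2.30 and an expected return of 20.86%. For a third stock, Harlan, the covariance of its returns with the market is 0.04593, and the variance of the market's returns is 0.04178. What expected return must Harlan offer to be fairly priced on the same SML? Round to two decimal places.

MRP = (20.86% − 10.86%) / (2.30 − 0.95) = 7.4074%
R_f = 10.86% − 0.95 × 7.4074% = 3.8230%
β_Harlan = Cov / Var(R_m) = 0.04593 / 0.04178 = 1.0993
E(R_Harlan) = R_f + β × MRP = 3.8230% + 1.0993 × 7.4074% = 11.97%

11.97%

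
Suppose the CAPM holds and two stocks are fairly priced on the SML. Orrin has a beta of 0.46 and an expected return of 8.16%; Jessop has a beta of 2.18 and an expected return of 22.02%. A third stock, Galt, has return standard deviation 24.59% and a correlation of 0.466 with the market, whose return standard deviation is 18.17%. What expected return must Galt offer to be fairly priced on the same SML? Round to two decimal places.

MRP = (22.02% − 8.16%) / (2.18 − 0.46) = 8.0581%
R_f = 8.16% − 0.46 × 8.0581% = 4.4533%
β_Galt = ρ·σ_i/σ_m = 0.466 × 24.59 / 18.17 = 0.6307
E(R_Galt) = R_f + β × MRP = 4.4533% + 0.6307 × 8.0581% = 9.54%

9.54%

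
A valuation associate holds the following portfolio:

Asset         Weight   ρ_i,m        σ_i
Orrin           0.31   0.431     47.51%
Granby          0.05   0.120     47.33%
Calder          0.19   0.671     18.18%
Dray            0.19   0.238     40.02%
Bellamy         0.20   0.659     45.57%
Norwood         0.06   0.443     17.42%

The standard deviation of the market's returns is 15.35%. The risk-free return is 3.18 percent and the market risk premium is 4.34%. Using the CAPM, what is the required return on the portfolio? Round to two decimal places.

8.05%

β_Orrin = 0.431 × 47.51% / 15.35% = 1.3340
β_Granby = 0.120 × 47.33% / 15.35% = 0.3700
β_Calder = 0.671 × 18.18% / 15.35% = 0.7947
β_Dray = 0.238 × 40.02% / 15.35% = 0.6205
β_Bellamy = 0.659 × 45.57% / 15.35% = 1.9564
β_Norwood = 0.443 × 17.42% / 15.35% = 0.5027
β_P = Σ w_i β_i = 0.31×1.3340 + 0.05×0.3700 + 0.19×0.7947 + 0.19×0.6205 + 0.20×1.9564 + 0.06×0.5027 = 1.1224
E(R_P) = R_f + β_P × MRP = 3.18% + 1.1224 × 4.34% = 8.05%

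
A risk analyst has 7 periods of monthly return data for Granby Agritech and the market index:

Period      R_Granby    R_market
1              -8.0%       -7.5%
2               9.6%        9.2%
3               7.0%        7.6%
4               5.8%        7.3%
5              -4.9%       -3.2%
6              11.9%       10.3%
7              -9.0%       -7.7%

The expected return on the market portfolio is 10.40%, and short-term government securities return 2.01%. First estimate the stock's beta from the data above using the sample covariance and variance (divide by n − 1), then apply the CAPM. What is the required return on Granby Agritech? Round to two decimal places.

Mean R_i = (-8.0 + 9.6 + 7.0 + 5.8 − 4.9 + 11.9 − 9.0) / 7 = 1.7714%
Mean R_m = (-7.5 + 9.2 + 7.6 + 7.3 − 3.2 + 10.3 − 7.7) / 7 = 2.2857%
Σ(R_i − R̄_i)(R_m − R̄_m) = 423.0671  ⇒  Cov = 423.0671 / 6 = 70.5112
Σ(R_m − R̄_m)² = 390.9886  ⇒  Var(R_m) = 390.9886 / 6 = 65.1648
β = Cov / Var(R_m) = 70.5112 / 65.1648 = 1.0820
MRP = 10.40% − 2.01% = 8.39%
E(R) = R_f + β × MRP = 2.01% + 1.0820 × 8.39% = 11.09%

11.09%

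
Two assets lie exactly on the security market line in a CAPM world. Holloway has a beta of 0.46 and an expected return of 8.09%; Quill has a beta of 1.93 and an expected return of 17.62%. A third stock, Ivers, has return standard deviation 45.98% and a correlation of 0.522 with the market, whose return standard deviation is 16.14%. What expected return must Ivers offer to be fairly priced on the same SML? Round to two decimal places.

MRP = (17.62% − 8.09%) / (1.93 − 0.46) = 6.4830%
R_f = 8.09% − 0.46 × 6.4830% = 5.1078%
β_Ivers = ρ·σ_i/σ_m = 0.522 × 45.98 / 16.14 = 1.4871
E(R_Ivers) = R_f + β × MRP = 5.1078% + 1.4871 × 6.4830% = 14.75%

14.75%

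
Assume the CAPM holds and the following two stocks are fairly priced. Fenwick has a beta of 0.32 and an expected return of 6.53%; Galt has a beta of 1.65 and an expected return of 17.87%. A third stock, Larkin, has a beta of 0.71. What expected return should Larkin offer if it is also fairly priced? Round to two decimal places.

MRP (SML slope) = (17.87% − 6.53%) / (1.65 − 0.32) = 11.34% / 1.33 = 8.5263%
R_f (intercept) = 6.53% − 0.32 × 8.5263% = 3.8016%
E(R_Larkin) = R_f + β × MRP = 3.8016% + 0.71 × 8.5263% = 9.86%

9.86%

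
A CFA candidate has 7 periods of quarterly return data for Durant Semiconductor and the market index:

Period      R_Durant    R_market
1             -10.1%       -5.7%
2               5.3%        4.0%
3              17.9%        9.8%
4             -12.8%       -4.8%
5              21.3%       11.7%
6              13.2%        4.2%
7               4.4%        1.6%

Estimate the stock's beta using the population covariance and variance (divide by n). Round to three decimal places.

1.943

Mean R_i = (-10.1 + 5.3 + 17.9 − 12.8 + 21.3 + 13.2 + 4.4) / 7 = 5.6000%
Mean R_m = (-5.7 + 4.0 + 9.8 − 4.8 + 11.7 + 4.2 + 1.6) / 7 = 2.9714%
Σ(R_i − R̄_i)(R_m − R̄_m) = 510.8400  ⇒  Cov = 510.8400 / 7 = 72.9771
Σ(R_m − R̄_m)² = 262.8543  ⇒  Var(R_m) = 262.8543 / 7 = 37.5506
β = Cov / Var(R_m) = 72.9771 / 37.5506 = 1.9434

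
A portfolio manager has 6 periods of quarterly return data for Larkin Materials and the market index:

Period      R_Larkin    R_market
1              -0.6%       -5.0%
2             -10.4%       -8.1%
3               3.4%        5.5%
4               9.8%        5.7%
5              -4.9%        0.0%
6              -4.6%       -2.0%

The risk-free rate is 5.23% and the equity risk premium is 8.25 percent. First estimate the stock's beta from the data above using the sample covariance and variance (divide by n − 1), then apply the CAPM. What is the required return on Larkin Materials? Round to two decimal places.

Mean R_i = (-0.6 − 10.4 + 3.4 + 9.8 − 4.9 − 4.6) / 6 = -1.2167%
Mean R_m = (-5.0 − 8.1 + 5.5 + 5.7 + 0.0 − 2.0) / 6 = -0.6500%
Σ(R_i − R̄_i)(R_m − R̄_m) = 166.2550  ⇒  Cov = 166.2550 / 5 = 33.2510
Σ(R_m − R̄_m)² = 154.8150  ⇒  Var(R_m) = 154.8150 / 5 = 30.9630
β = Cov / Var(R_m) = 33.2510 / 30.9630 = 1.0739
E(R) = R_f + β × MRP = 5.23% + 1.0739 × 8.25% = 14.09%

14.09%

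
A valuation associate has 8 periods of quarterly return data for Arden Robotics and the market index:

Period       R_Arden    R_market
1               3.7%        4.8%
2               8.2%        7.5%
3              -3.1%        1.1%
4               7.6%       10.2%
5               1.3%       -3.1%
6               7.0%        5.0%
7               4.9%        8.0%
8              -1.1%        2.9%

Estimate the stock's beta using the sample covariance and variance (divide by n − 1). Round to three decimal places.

0.720

Mean R_i = (3.7 + 8.2 − 3.1 + 7.6 + 1.3 + 7.0 + 4.9 − 1.1) / 8 = 3.5625%
Mean R_m = (4.8 + 7.5 + 1.1 + 10.2 − 3.1 + 5.0 + 8.0 + 2.9) / 8 = 4.5500%
Σ(R_i − R̄_i)(R_m − R̄_m) = 90.6750  ⇒  Cov = 90.6750 / 7 = 12.9536
Σ(R_m − R̄_m)² = 125.9400  ⇒  Var(R_m) = 125.9400 / 7 = 17.9914
β = Cov / Var(R_m) = 12.9536 / 17.9914 = 0.7200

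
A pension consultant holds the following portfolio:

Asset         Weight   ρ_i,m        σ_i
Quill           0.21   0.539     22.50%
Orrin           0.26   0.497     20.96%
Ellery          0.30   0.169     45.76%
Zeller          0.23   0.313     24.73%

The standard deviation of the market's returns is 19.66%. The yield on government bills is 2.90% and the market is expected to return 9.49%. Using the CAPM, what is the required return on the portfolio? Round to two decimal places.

β_Quill = 0.539 × 22.50% / 19.66% = 0.6169
β_Orrin = 0.497 × 20.96% / 19.66% = 0.5299
β_Ellery = 0.169 × 45.76% / 19.66% = 0.3934
β_Zeller = 0.313 × 24.73% / 19.66% = 0.3937
β_P = Σ w_i β_i = 0.21×0.6169 + 0.26×0.5299 + 0.30×0.3934 + 0.23×0.3937 = 0.4759
MRP = 9.49% − 2.90% = 6.59%
E(R_P) = R_f + β_P × MRP = 2.90% + 0.4759 × 6.59% = 6.04%

6.04%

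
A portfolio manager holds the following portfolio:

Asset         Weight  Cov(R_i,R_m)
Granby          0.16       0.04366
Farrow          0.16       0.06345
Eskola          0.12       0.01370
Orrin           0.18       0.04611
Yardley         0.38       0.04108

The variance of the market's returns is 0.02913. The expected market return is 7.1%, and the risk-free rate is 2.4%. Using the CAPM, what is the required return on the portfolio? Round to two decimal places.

9.29%

β_Granby = 0.04366 / 0.02913 = 1.4988
β_Farrow = 0.06345 / 0.02913 = 2.1782
β_Eskola = 0.01370 / 0.02913 = 0.4703
β_Orrin = 0.04611 / 0.02913 = 1.5829
β_Yardley = 0.04108 / 0.02913 = 1.4102
β_P = Σ w_i β_i = 0.16×1.4988 + 0.16×2.1782 + 0.12×0.4703 + 0.18×1.5829 + 0.38×1.4102 = 1.4656
MRP = 7.1% − 2.4% = 4.70%
E(R_P) = R_f + β_P × MRP = 2.4% + 1.4656 × 4.7% = 9.29%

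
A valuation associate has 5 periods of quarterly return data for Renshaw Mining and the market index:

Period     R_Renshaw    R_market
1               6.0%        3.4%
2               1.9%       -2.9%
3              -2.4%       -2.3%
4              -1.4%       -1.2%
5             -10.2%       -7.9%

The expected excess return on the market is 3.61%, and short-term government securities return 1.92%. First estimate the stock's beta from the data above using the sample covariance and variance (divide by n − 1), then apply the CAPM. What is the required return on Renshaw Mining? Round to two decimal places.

6.86%

Mean R_i = (6.0 + 1.9 − 2.4 − 1.4 − 10.2) / 5 = -1.2200%
Mean R_m = (3.4 − 2.9 − 2.3 − 1.2 − 7.9) / 5 = -2.1800%
Σ(R_i − R̄_i)(R_m − R̄_m) = 89.3720  ⇒  Cov = 89.3720 / 4 = 22.3430
Σ(R_m − R̄_m)² = 65.3480  ⇒  Var(R_m) = 65.3480 / 4 = 16.3370
β = Cov / Var(R_m) = 22.3430 / 16.3370 = 1.3676
E(R) = R_f + β × MRP = 1.92% + 1.3676 × 3.61% = 6.86%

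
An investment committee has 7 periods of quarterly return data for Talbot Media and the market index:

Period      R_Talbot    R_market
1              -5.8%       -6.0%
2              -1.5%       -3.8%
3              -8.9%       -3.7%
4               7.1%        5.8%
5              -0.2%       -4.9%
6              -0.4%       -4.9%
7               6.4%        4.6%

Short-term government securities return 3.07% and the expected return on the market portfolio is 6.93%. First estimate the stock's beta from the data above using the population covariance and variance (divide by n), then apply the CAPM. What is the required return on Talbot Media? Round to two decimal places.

6.87%

Mean R_i = (-5.8 − 1.5 − 8.9 + 7.1 − 0.2 − 0.4 + 6.4) / 7 = -0.4714%
Mean R_m = (-6.0 − 3.8 − 3.7 + 5.8 − 4.9 − 4.9 + 4.6) / 7 = -1.8429%
Σ(R_i − R̄_i)(R_m − R̄_m) = 140.9086  ⇒  Cov = 140.9086 / 7 = 20.1298
Σ(R_m − R̄_m)² = 143.1771  ⇒  Var(R_m) = 143.1771 / 7 = 20.4539
β = Cov / Var(R_m) = 20.1298 / 20.4539 = 0.9842
MRP = 6.93% − 3.07% = 3.86%
E(R) = R_f + β × MRP = 3.07% + 0.9842 × 3.86% = 6.87%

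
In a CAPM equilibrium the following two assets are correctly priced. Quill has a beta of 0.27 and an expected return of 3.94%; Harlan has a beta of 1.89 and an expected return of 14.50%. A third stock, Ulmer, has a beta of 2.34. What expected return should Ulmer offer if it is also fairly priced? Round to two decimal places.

17.43%

MRP (SML slope) = (14.50% − 3.94%) / (1.89 − 0.27) = 10.56% / 1.62 = 6.5185%
R_f (intercept) = 3.94% − 0.27 × 6.5185% = 2.1800%
E(R_Ulmer) = R_f + β × MRP = 2.1800% + 2.34 × 6.5185% = 17.43%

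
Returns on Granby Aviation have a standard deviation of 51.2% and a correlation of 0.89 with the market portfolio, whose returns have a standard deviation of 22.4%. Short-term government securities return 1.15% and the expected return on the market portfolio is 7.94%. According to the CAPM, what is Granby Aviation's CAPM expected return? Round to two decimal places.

β = ρ × σ_i / σ_m = 0.89 × 51.2% / 22.4% = 2.0343
MRP = 7.94% − 1.15% = 6.79%
E(R) = 1.15% + 2.0343 × 6.79% = 14.96%

14.96%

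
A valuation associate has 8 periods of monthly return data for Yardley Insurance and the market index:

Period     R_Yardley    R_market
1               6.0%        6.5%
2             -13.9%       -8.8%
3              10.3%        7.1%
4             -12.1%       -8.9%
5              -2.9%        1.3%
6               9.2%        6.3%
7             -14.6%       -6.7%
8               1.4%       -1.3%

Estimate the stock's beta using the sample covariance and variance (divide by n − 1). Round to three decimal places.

Mean R_i = (6.0 − 13.9 + 10.3 − 12.1 − 2.9 + 9.2 − 14.6 + 1.4) / 8 = -2.0750%
Mean R_m = (6.5 − 8.8 + 7.1 − 8.9 + 1.3 + 6.3 − 6.7 − 1.3) / 8 = -0.5625%
Σ(R_i − R̄_i)(R_m − R̄_m) = 482.9925  ⇒  Cov = 482.9925 / 7 = 68.9989
Σ(R_m − R̄_m)² = 334.7388  ⇒  Var(R_m) = 334.7388 / 7 = 47.8198
β = Cov / Var(R_m) = 68.9989 / 47.8198 = 1.4429

1.443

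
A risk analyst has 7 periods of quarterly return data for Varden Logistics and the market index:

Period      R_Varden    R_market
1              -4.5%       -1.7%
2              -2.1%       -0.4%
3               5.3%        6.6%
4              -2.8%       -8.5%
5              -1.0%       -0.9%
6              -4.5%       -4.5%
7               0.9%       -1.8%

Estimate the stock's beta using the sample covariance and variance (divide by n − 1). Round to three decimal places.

0.582

Mean R_i = (-4.5 − 2.1 + 5.3 − 2.8 − 1.0 − 4.5 + 0.9) / 7 = -1.2429%
Mean R_m = (-1.7 − 0.4 + 6.6 − 8.5 − 0.9 − 4.5 − 1.8) / 7 = -1.6000%
Σ(R_i − R̄_i)(R_m − R̄_m) = 72.8800  ⇒  Cov = 72.8800 / 6 = 12.1467
Σ(R_m − R̄_m)² = 125.2400  ⇒  Var(R_m) = 125.2400 / 6 = 20.8733
β = Cov / Var(R_m) = 12.1467 / 20.8733 = 0.5819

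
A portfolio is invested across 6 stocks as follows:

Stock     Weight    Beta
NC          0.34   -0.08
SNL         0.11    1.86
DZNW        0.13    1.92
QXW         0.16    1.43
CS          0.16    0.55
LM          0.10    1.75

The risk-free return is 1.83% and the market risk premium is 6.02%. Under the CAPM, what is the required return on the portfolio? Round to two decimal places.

7.36%

β_P = Σ w_i β_i = 0.34×-0.08 + 0.11×1.86 + 0.13×1.92 + 0.16×1.43 + 0.16×0.55 + 0.10×1.75 = 0.9188
E(R_P) = R_f + β_P × MRP = 1.83% + 0.9188 × 6.02% = 7.36%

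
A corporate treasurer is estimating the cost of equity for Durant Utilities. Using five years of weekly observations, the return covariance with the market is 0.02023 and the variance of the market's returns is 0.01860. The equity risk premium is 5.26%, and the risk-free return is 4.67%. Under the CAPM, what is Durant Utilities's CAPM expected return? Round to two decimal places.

10.39%

β = Cov(R_i, R_m) / Var(R_m) = 0.02023 / 0.01860 = 1.0876
E(R) = R_f + β × MRP = 4.67% + 1.0876 × 5.26% = 10.39%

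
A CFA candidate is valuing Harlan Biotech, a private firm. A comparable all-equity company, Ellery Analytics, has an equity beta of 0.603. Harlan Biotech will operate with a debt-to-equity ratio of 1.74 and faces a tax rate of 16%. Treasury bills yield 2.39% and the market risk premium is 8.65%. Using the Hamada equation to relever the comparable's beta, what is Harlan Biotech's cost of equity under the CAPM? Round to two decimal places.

β_L = β_U × [1 + (1 − t)(D/E)] = 0.603 × [1 + (1 − 0.16) × 1.74]
    = 0.603 × [1 + 0.84 × 1.74] = 0.603 × 2.4616 = 1.4843
E(R) = R_f + β_L × MRP = 2.39% + 1.4843 × 8.65% = 15.23%

15.23%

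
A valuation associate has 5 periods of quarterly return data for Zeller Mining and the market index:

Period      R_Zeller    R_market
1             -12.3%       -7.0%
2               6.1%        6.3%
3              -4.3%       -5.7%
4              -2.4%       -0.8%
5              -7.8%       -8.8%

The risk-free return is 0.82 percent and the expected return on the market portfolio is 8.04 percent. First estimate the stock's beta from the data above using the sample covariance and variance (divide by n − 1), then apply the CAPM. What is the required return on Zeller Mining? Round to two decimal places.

Mean R_i = (-12.3 + 6.1 − 4.3 − 2.4 − 7.8) / 5 = -4.1400%
Mean R_m = (-7.0 + 6.3 − 5.7 − 0.8 − 8.8) / 5 = -3.2000%
Σ(R_i − R̄_i)(R_m − R̄_m) = 153.3600  ⇒  Cov = 153.3600 / 4 = 38.3400
Σ(R_m − R̄_m)² = 148.0600  ⇒  Var(R_m) = 148.0600 / 4 = 37.0150
β = Cov / Var(R_m) = 38.3400 / 37.0150 = 1.0358
MRP = 8.04% − 0.82% = 7.22%
E(R) = R_f + β × MRP = 0.82% + 1.0358 × 7.22% = 8.30%

8.30%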